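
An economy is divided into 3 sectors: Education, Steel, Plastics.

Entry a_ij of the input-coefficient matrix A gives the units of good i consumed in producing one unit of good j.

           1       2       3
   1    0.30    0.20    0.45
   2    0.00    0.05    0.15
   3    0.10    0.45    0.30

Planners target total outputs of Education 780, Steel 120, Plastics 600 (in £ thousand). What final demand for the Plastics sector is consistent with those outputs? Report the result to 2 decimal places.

d_3 = 288.00

I − A =
  [   0.70    -0.20    -0.45]
  [   0.00     0.95    -0.15]
  [  -0.10    -0.45     0.70]
d = (I − A) x:
  d_1 = (+0.70)·780 + (-0.20)·120 + (-0.45)·600 = 252.00
  d_2 = (+0.00)·780 + (+0.95)·120 + (-0.15)·600 = 24.00
  d_3 = (-0.10)·780 + (-0.45)·120 + (+0.70)·600 = 288.00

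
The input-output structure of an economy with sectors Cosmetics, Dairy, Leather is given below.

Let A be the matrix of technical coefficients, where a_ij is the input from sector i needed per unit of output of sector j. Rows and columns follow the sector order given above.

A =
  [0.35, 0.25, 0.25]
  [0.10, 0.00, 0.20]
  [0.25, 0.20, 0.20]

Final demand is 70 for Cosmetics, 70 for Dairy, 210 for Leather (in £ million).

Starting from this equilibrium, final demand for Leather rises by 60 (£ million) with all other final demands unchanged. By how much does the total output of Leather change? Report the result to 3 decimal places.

I − A =
  [   0.65    -0.25    -0.25]
  [  -0.10     1.00    -0.20]
  [  -0.25    -0.20     0.80]
Cofactors of I−A, C_ij = (−1)^(i+j)·(minor ij) (rows/columns in the sector order above):
  C_11 = (1.00)(0.80) − (-0.20)(-0.20) = 0.7600
  C_12 = −[(-0.10)(0.80) − (-0.20)(-0.25)] = 0.1300
  C_13 = (-0.10)(-0.20) − (1.00)(-0.25) = 0.2700
  C_21 = −[(-0.25)(0.80) − (-0.25)(-0.20)] = 0.2500
  C_22 = (0.65)(0.80) − (-0.25)(-0.25) = 0.4575
  C_23 = −[(0.65)(-0.20) − (-0.25)(-0.25)] = 0.1925
  C_31 = (-0.25)(-0.20) − (-0.25)(1.00) = 0.3000
  C_32 = −[(0.65)(-0.20) − (-0.25)(-0.10)] = 0.1550
  C_33 = (0.65)(1.00) − (-0.25)(-0.10) = 0.6250
det(I−A) = Σ_j (I−A)_1j·C_1j = (0.65)(0.7600) + (-0.25)(0.1300) + (-0.25)(0.2700) = 0.3940
adj(I−A) = Cᵀ =
  [ 0.7600   0.2500   0.3000]
  [ 0.1300   0.4575   0.1550]
  [ 0.2700   0.1925   0.6250]
(I − A)⁻¹ = adj(I−A) / det(I−A) ≈
  [   1.9289     0.6345     0.7614]
  [   0.3299     1.1612     0.3934]
  [   0.6853     0.4886     1.5863]
Δx = (I − A)⁻¹ Δd with Δd having +60 in the Leather component and 0 elsewhere.
So Δx_L = L_LL · (+60), where L_LL = adj(I−A)_LL / det(I−A) = 0.6250 / 0.3940.
Δx_L = 0.6250 × (+60) / 0.3940 = 37.50 / 0.3940 ≈ 95.178.

Δx_L = 95.178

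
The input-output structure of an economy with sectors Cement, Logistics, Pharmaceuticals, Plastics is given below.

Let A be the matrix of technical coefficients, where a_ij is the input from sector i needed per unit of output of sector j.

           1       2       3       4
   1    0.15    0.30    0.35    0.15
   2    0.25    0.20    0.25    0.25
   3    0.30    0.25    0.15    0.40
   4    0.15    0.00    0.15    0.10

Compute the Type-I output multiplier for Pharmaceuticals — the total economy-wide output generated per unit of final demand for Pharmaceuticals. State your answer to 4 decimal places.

m_3 = 6.7162

I − A =
  [   0.85    -0.30    -0.35    -0.15]
  [  -0.25     0.80    -0.25    -0.25]
  [  -0.30    -0.25     0.85    -0.40]
  [  -0.15     0.00    -0.15     0.90]
Compute the cofactors C_ij = (−1)^(i+j)·(3×3 minor ij) of I−A; the adjugate is their transpose:
adj(I−A) = Cᵀ =
  [ 0.498375   0.295875   0.348750   0.320250]
  [ 0.301875   0.457875   0.315000   0.317500]
  [ 0.329625   0.284625   0.515250   0.363000]
  [ 0.138000   0.096750   0.144000   0.332750]
det(I−A) = Σ_j (I−A)_1j·C_1j = (0.85)(0.498375) + (-0.30)(0.301875) + (-0.35)(0.329625) + (-0.15)(0.138000) = 0.1969875
(I − A)⁻¹ = adj(I−A) / det(I−A) ≈
  [   2.52998     1.50200     1.77042     1.62574]
  [   1.53246     2.32439     1.59909     1.61178]
  [   1.67333     1.44489     2.61565     1.84276]
  [   0.70055     0.49115     0.73101     1.68919]
The output multiplier for sector j is the column-j sum of the Leontief inverse (I − A)⁻¹ = adj(I−A) / det(I−A).
Column 3 of adj(I−A): (0.348750, 0.315000, 0.515250, 0.144000); det(I−A) = 0.1969875.
m_3 = (0.348750 + 0.315000 + 0.515250 + 0.144000) / 0.1969875 = 1.323 / 0.1969875 ≈ 6.7162.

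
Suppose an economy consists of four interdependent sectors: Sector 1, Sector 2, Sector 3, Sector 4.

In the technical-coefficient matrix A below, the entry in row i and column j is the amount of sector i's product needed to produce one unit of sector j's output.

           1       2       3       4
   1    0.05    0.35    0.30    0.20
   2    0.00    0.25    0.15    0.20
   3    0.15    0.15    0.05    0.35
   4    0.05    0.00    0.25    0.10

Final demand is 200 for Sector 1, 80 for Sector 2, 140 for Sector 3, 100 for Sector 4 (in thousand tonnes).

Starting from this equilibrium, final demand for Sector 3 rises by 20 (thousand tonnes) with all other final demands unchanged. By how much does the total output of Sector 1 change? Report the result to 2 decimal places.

Δx_1 = 13.27

I − A =
  [   0.95    -0.35    -0.30    -0.20]
  [   0.00     0.75    -0.15    -0.20]
  [  -0.15    -0.15     0.95    -0.35]
  [  -0.05     0.00    -0.25     0.90]
Compute the cofactors C_ij = (−1)^(i+j)·(3×3 minor ij) of I−A; the adjugate is their transpose:
adj(I−A) = Cᵀ =
  [ 0.547875   0.316625   0.304750   0.310625]
  [ 0.039875   0.666375   0.177250   0.225875]
  [ 0.115875   0.180125   0.630250   0.310875]
  [ 0.062625   0.067625   0.192000   0.613875]
det(I−A) = Σ_j (I−A)_1j·C_1j = (0.95)(0.547875) + (-0.35)(0.039875) + (-0.30)(0.115875) + (-0.20)(0.062625) = 0.4592375
(I − A)⁻¹ = adj(I−A) / det(I−A) ≈
  [   1.1930     0.6895     0.6636     0.6764]
  [   0.0868     1.4510     0.3860     0.4918]
  [   0.2523     0.3922     1.3724     0.6769]
  [   0.1364     0.1473     0.4181     1.3367]
Δx = (I − A)⁻¹ Δd with Δd having +20 in the Sector 3 component and 0 elsewhere.
So Δx_1 = L_13 · (+20), where L_13 = adj(I−A)_13 / det(I−A) = 0.304750 / 0.4592375.
Δx_1 = 0.304750 × (+20) / 0.4592375 = 6.095 / 0.4592375 ≈ 13.27.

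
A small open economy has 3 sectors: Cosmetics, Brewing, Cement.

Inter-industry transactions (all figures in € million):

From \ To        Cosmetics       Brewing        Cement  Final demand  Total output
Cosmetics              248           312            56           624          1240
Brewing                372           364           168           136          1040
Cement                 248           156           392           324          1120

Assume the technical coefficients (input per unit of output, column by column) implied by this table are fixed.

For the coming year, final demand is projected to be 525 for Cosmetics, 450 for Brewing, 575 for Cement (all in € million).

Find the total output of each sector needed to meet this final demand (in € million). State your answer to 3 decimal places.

x_1 = 1418.205, x_2 = 1744.615, x_3 = 1723.590

Technical coefficients a_ij = z_ij / X_j:
  a_11 = 248/1240 = 0.20, a_21 = 372/1240 = 0.30, a_31 = 248/1240 = 0.20
  a_12 = 312/1040 = 0.30, a_22 = 364/1040 = 0.35, a_32 = 156/1040 = 0.15
  a_13 = 56/1120 = 0.05, a_23 = 168/1120 = 0.15, a_33 = 392/1120 = 0.35
I − A =
  [   0.80    -0.30    -0.05]
  [  -0.30     0.65    -0.15]
  [  -0.20    -0.15     0.65]
Cofactors of I−A, C_ij = (−1)^(i+j)·(minor ij) (rows/columns in the sector order above):
  C_11 = (0.65)(0.65) − (-0.15)(-0.15) = 0.4000
  C_12 = −[(-0.30)(0.65) − (-0.15)(-0.20)] = 0.2250
  C_13 = (-0.30)(-0.15) − (0.65)(-0.20) = 0.1750
  C_21 = −[(-0.30)(0.65) − (-0.05)(-0.15)] = 0.2025
  C_22 = (0.80)(0.65) − (-0.05)(-0.20) = 0.5100
  C_23 = −[(0.80)(-0.15) − (-0.30)(-0.20)] = 0.1800
  C_31 = (-0.30)(-0.15) − (-0.05)(0.65) = 0.0775
  C_32 = −[(0.80)(-0.15) − (-0.05)(-0.30)] = 0.1350
  C_33 = (0.80)(0.65) − (-0.30)(-0.30) = 0.4300
det(I−A) = Σ_j (I−A)_1j·C_1j = (0.80)(0.4000) + (-0.30)(0.2250) + (-0.05)(0.1750) = 0.24375
adj(I−A) = Cᵀ =
  [ 0.4000   0.2025   0.0775]
  [ 0.2250   0.5100   0.1350]
  [ 0.1750   0.1800   0.4300]
(I − A)⁻¹ = adj(I−A) / det(I−A) ≈
  [   1.6410     0.8308     0.3179]
  [   0.9231     2.0923     0.5538]
  [   0.7179     0.7385     1.7641]
x = (I − A)⁻¹ d = adj(I−A)·d / det(I−A), with det(I−A) = 0.24375:
  x_1 = (0.4000·525 + 0.2025·450 + 0.0775·575) / 0.24375 = 345.6875 / 0.24375 ≈ 1418.205
  x_2 = (0.2250·525 + 0.5100·450 + 0.1350·575) / 0.24375 = 425.25 / 0.24375 ≈ 1744.615
  x_3 = (0.1750·525 + 0.1800·450 + 0.4300·575) / 0.24375 = 420.125 / 0.24375 ≈ 1723.590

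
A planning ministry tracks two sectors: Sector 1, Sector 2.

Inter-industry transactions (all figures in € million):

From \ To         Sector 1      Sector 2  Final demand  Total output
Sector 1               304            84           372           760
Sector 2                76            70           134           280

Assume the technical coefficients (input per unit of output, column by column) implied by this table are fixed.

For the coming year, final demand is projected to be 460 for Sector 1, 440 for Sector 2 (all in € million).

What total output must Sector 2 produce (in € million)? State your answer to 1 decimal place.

x_2 = 738.1

Technical coefficients a_ij = z_ij / X_j:
  a_11 = 304/760 = 0.40, a_21 = 76/760 = 0.10
  a_12 = 84/280 = 0.30, a_22 = 70/280 = 0.25
I − A =
  [   0.60    -0.30]
  [  -0.10     0.75]
det(I−A) = (0.60)(0.75) − (-0.30)(-0.10) = 0.4200
adj(I−A) = [[0.75, 0.30], [0.10, 0.60]]
(I − A)⁻¹ = adj(I−A) / det(I−A) ≈
  [   1.7857     0.7143]
  [   0.2381     1.4286]
x = (I − A)⁻¹ d = adj(I−A)·d / det(I−A), with det(I−A) = 0.4200:
  x_1 = (0.75·460 + 0.30·440) / 0.4200 = 477.00 / 0.4200 ≈ 1135.7
  x_2 = (0.10·460 + 0.60·440) / 0.4200 = 310.00 / 0.4200 ≈ 738.1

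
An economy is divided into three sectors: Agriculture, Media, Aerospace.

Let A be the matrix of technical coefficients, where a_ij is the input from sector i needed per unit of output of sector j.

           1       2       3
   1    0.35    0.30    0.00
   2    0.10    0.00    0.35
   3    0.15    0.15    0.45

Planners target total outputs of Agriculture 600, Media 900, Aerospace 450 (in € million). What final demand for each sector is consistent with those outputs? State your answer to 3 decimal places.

d_1 = 120.000, d_2 = 682.500, d_3 = 22.500

I − A =
  [   0.65    -0.30     0.00]
  [  -0.10     1.00    -0.35]
  [  -0.15    -0.15     0.55]
d = (I − A) x:
  d_1 = (+0.65)·600 + (-0.30)·900 + (+0.00)·450 = 120.000
  d_2 = (-0.10)·600 + (+1.00)·900 + (-0.35)·450 = 682.500
  d_3 = (-0.15)·600 + (-0.15)·900 + (+0.55)·450 = 22.500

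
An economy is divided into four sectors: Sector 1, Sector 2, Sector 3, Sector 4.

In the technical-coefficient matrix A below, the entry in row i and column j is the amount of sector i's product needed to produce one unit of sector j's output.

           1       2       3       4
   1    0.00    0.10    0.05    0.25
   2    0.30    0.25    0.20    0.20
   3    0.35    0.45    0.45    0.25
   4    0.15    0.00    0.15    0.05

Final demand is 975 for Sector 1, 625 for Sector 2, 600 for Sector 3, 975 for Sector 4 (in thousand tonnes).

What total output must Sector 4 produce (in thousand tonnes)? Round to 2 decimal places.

x_4 = 2603.12

I − A =
  [   1.00    -0.10    -0.05    -0.25]
  [  -0.30     0.75    -0.20    -0.20]
  [  -0.35    -0.45     0.55    -0.25]
  [  -0.15     0.00    -0.15     0.95]
Compute the cofactors C_ij = (−1)^(i+j)·(3×3 minor ij) of I−A; the adjugate is their transpose:
adj(I−A) = Cᵀ =
  [ 0.264750   0.086750   0.085750   0.110500]
  [ 0.246500   0.432750   0.239500   0.219000]
  [ 0.419250   0.447625   0.652875   0.376375]
  [ 0.108000   0.084375   0.116625   0.279125]
det(I−A) = Σ_j (I−A)_1j·C_1j = (1.00)(0.264750) + (-0.10)(0.246500) + (-0.05)(0.419250) + (-0.25)(0.108000) = 0.1921375
(I − A)⁻¹ = adj(I−A) / det(I−A) ≈
  [   1.3779     0.4515     0.4463     0.5751]
  [   1.2829     2.2523     1.2465     1.1398]
  [   2.1820     2.3297     3.3980     1.9589]
  [   0.5621     0.4391     0.6070     1.4527]
x = (I − A)⁻¹ d = adj(I−A)·d / det(I−A), with det(I−A) = 0.1921375:
  x_1 = (0.264750·975 + 0.086750·625 + 0.085750·600 + 0.110500·975) / 0.1921375 = 471.5375 / 0.1921375 ≈ 2454.17
  x_2 = (0.246500·975 + 0.432750·625 + 0.239500·600 + 0.219000·975) / 0.1921375 = 868.03125 / 0.1921375 ≈ 4517.76
  x_3 = (0.419250·975 + 0.447625·625 + 0.652875·600 + 0.376375·975) / 0.1921375 = 1447.225 / 0.1921375 ≈ 7532.24
  x_4 = (0.108000·975 + 0.084375·625 + 0.116625·600 + 0.279125·975) / 0.1921375 = 500.15625 / 0.1921375 ≈ 2603.12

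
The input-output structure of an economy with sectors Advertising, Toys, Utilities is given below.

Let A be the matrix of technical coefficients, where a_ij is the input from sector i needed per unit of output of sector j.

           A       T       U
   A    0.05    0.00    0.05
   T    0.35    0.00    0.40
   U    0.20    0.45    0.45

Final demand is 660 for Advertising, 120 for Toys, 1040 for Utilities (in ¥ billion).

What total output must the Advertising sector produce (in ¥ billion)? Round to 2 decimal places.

I − A =
  [   0.95     0.00    -0.05]
  [  -0.35     1.00    -0.40]
  [  -0.20    -0.45     0.55]
Cofactors of I−A, C_ij = (−1)^(i+j)·(minor ij) (rows/columns in the sector order above):
  C_11 = (1.00)(0.55) − (-0.40)(-0.45) = 0.3700
  C_12 = −[(-0.35)(0.55) − (-0.40)(-0.20)] = 0.2725
  C_13 = (-0.35)(-0.45) − (1.00)(-0.20) = 0.3575
  C_21 = −[(0.00)(0.55) − (-0.05)(-0.45)] = 0.0225
  C_22 = (0.95)(0.55) − (-0.05)(-0.20) = 0.5125
  C_23 = −[(0.95)(-0.45) − (0.00)(-0.20)] = 0.4275
  C_31 = (0.00)(-0.40) − (-0.05)(1.00) = 0.0500
  C_32 = −[(0.95)(-0.40) − (-0.05)(-0.35)] = 0.3975
  C_33 = (0.95)(1.00) − (0.00)(-0.35) = 0.9500
det(I−A) = Σ_j (I−A)_1j·C_1j = (0.95)(0.3700) + (0.00)(0.2725) + (-0.05)(0.3575) = 0.333625
adj(I−A) = Cᵀ =
  [ 0.3700   0.0225   0.0500]
  [ 0.2725   0.5125   0.3975]
  [ 0.3575   0.4275   0.9500]
(I − A)⁻¹ = adj(I−A) / det(I−A) ≈
  [   1.1090     0.0674     0.1499]
  [   0.8168     1.5362     1.1915]
  [   1.0716     1.2814     2.8475]
x = (I − A)⁻¹ d = adj(I−A)·d / det(I−A), with det(I−A) = 0.333625:
  x_A = (0.3700·660 + 0.0225·120 + 0.0500·1040) / 0.333625 = 298.90 / 0.333625 ≈ 895.92
  x_T = (0.2725·660 + 0.5125·120 + 0.3975·1040) / 0.333625 = 654.75 / 0.333625 ≈ 1962.53
  x_U = (0.3575·660 + 0.4275·120 + 0.9500·1040) / 0.333625 = 1275.25 / 0.333625 ≈ 3822.41

x_A = 895.92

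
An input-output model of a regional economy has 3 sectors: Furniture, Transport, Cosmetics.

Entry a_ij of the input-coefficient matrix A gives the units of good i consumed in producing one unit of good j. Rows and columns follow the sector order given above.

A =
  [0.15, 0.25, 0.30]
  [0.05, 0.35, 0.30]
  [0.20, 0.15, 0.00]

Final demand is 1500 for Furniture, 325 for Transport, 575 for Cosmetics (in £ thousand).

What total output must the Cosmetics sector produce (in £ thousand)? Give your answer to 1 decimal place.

x_C = 1289.4

I − A =
  [   0.85    -0.25    -0.30]
  [  -0.05     0.65    -0.30]
  [  -0.20    -0.15     1.00]
Cofactors of I−A, C_ij = (−1)^(i+j)·(minor ij) (rows/columns in the sector order above):
  C_11 = (0.65)(1.00) − (-0.30)(-0.15) = 0.6050
  C_12 = −[(-0.05)(1.00) − (-0.30)(-0.20)] = 0.1100
  C_13 = (-0.05)(-0.15) − (0.65)(-0.20) = 0.1375
  C_21 = −[(-0.25)(1.00) − (-0.30)(-0.15)] = 0.2950
  C_22 = (0.85)(1.00) − (-0.30)(-0.20) = 0.7900
  C_23 = −[(0.85)(-0.15) − (-0.25)(-0.20)] = 0.1775
  C_31 = (-0.25)(-0.30) − (-0.30)(0.65) = 0.2700
  C_32 = −[(0.85)(-0.30) − (-0.30)(-0.05)] = 0.2700
  C_33 = (0.85)(0.65) − (-0.25)(-0.05) = 0.5400
det(I−A) = Σ_j (I−A)_1j·C_1j = (0.85)(0.6050) + (-0.25)(0.1100) + (-0.30)(0.1375) = 0.4455
adj(I−A) = Cᵀ =
  [ 0.6050   0.2950   0.2700]
  [ 0.1100   0.7900   0.2700]
  [ 0.1375   0.1775   0.5400]
(I − A)⁻¹ = adj(I−A) / det(I−A) ≈
  [   1.3580     0.6622     0.6061]
  [   0.2469     1.7733     0.6061]
  [   0.3086     0.3984     1.2121]
x = (I − A)⁻¹ d = adj(I−A)·d / det(I−A), with det(I−A) = 0.4455:
  x_F = (0.6050·1500 + 0.2950·325 + 0.2700·575) / 0.4455 = 1158.625 / 0.4455 ≈ 2600.7
  x_T = (0.1100·1500 + 0.7900·325 + 0.2700·575) / 0.4455 = 577.00 / 0.4455 ≈ 1295.2
  x_C = (0.1375·1500 + 0.1775·325 + 0.5400·575) / 0.4455 = 574.4375 / 0.4455 ≈ 1289.4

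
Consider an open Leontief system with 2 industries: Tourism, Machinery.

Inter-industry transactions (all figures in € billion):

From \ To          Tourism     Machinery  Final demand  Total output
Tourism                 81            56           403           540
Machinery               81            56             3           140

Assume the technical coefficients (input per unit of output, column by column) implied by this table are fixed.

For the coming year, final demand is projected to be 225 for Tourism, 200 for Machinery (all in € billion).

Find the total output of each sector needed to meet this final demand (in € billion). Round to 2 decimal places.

x_1 = 477.78, x_2 = 452.78

Technical coefficients a_ij = z_ij / X_j:
  a_11 = 81/540 = 0.15, a_21 = 81/540 = 0.15
  a_12 = 56/140 = 0.40, a_22 = 56/140 = 0.40
I − A =
  [   0.85    -0.40]
  [  -0.15     0.60]
det(I−A) = (0.85)(0.60) − (-0.40)(-0.15) = 0.4500
adj(I−A) = [[0.60, 0.40], [0.15, 0.85]]
(I − A)⁻¹ = adj(I−A) / det(I−A) ≈
  [   1.3333     0.8889]
  [   0.3333     1.8889]
x = (I − A)⁻¹ d = adj(I−A)·d / det(I−A), with det(I−A) = 0.4500:
  x_1 = (0.60·225 + 0.40·200) / 0.4500 = 215.00 / 0.4500 ≈ 477.78
  x_2 = (0.15·225 + 0.85·200) / 0.4500 = 203.75 / 0.4500 ≈ 452.78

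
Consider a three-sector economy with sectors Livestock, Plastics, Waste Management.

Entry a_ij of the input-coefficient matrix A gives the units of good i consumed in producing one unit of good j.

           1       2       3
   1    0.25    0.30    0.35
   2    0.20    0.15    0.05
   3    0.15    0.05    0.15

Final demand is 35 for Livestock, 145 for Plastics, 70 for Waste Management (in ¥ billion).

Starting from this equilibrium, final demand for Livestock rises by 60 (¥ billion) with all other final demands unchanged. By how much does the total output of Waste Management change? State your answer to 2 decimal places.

I − A =
  [   0.75    -0.30    -0.35]
  [  -0.20     0.85    -0.05]
  [  -0.15    -0.05     0.85]
Cofactors of I−A, C_ij = (−1)^(i+j)·(minor ij) (rows/columns in the sector order above):
  C_11 = (0.85)(0.85) − (-0.05)(-0.05) = 0.7200
  C_12 = −[(-0.20)(0.85) − (-0.05)(-0.15)] = 0.1775
  C_13 = (-0.20)(-0.05) − (0.85)(-0.15) = 0.1375
  C_21 = −[(-0.30)(0.85) − (-0.35)(-0.05)] = 0.2725
  C_22 = (0.75)(0.85) − (-0.35)(-0.15) = 0.5850
  C_23 = −[(0.75)(-0.05) − (-0.30)(-0.15)] = 0.0825
  C_31 = (-0.30)(-0.05) − (-0.35)(0.85) = 0.3125
  C_32 = −[(0.75)(-0.05) − (-0.35)(-0.20)] = 0.1075
  C_33 = (0.75)(0.85) − (-0.30)(-0.20) = 0.5775
det(I−A) = Σ_j (I−A)_1j·C_1j = (0.75)(0.7200) + (-0.30)(0.1775) + (-0.35)(0.1375) = 0.438625
adj(I−A) = Cᵀ =
  [ 0.7200   0.2725   0.3125]
  [ 0.1775   0.5850   0.1075]
  [ 0.1375   0.0825   0.5775]
(I − A)⁻¹ = adj(I−A) / det(I−A) ≈
  [   1.6415     0.6213     0.7125]
  [   0.4047     1.3337     0.2451]
  [   0.3135     0.1881     1.3166]
Δx = (I − A)⁻¹ Δd with Δd having +60 in the Livestock component and 0 elsewhere.
So Δx_3 = L_31 · (+60), where L_31 = adj(I−A)_31 / det(I−A) = 0.1375 / 0.438625.
Δx_3 = 0.1375 × (+60) / 0.438625 = 8.25 / 0.438625 ≈ 18.81.

Δx_3 = 18.81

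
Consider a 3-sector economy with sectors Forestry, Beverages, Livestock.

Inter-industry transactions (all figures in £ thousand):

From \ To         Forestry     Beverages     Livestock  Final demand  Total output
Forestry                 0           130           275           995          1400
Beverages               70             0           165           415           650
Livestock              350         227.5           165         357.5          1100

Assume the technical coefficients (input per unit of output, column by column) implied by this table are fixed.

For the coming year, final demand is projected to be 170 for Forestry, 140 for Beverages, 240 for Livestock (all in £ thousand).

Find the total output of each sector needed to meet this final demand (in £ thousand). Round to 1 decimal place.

x_1 = 334.2, x_2 = 227.9, x_3 = 474.5

Technical coefficients a_ij = z_ij / X_j:
  a_11 = 0/1400 = 0.00, a_21 = 70/1400 = 0.05, a_31 = 350/1400 = 0.25
  a_12 = 130/650 = 0.20, a_22 = 0/650 = 0.00, a_32 = 227.5/650 = 0.35
  a_13 = 275/1100 = 0.25, a_23 = 165/1100 = 0.15, a_33 = 165/1100 = 0.15
I − A =
  [   1.00    -0.20    -0.25]
  [  -0.05     1.00    -0.15]
  [  -0.25    -0.35     0.85]
Cofactors of I−A, C_ij = (−1)^(i+j)·(minor ij) (rows/columns in the sector order above):
  C_11 = (1.00)(0.85) − (-0.15)(-0.35) = 0.7975
  C_12 = −[(-0.05)(0.85) − (-0.15)(-0.25)] = 0.0800
  C_13 = (-0.05)(-0.35) − (1.00)(-0.25) = 0.2675
  C_21 = −[(-0.20)(0.85) − (-0.25)(-0.35)] = 0.2575
  C_22 = (1.00)(0.85) − (-0.25)(-0.25) = 0.7875
  C_23 = −[(1.00)(-0.35) − (-0.20)(-0.25)] = 0.4000
  C_31 = (-0.20)(-0.15) − (-0.25)(1.00) = 0.2800
  C_32 = −[(1.00)(-0.15) − (-0.25)(-0.05)] = 0.1625
  C_33 = (1.00)(1.00) − (-0.20)(-0.05) = 0.9900
det(I−A) = Σ_j (I−A)_1j·C_1j = (1.00)(0.7975) + (-0.20)(0.0800) + (-0.25)(0.2675) = 0.714625
adj(I−A) = Cᵀ =
  [ 0.7975   0.2575   0.2800]
  [ 0.0800   0.7875   0.1625]
  [ 0.2675   0.4000   0.9900]
(I − A)⁻¹ = adj(I−A) / det(I−A) ≈
  [   1.1160     0.3603     0.3918]
  [   0.1119     1.1020     0.2274]
  [   0.3743     0.5597     1.3853]
x = (I − A)⁻¹ d = adj(I−A)·d / det(I−A), with det(I−A) = 0.714625:
  x_1 = (0.7975·170 + 0.2575·140 + 0.2800·240) / 0.714625 = 238.825 / 0.714625 ≈ 334.2
  x_2 = (0.0800·170 + 0.7875·140 + 0.1625·240) / 0.714625 = 162.85 / 0.714625 ≈ 227.9
  x_3 = (0.2675·170 + 0.4000·140 + 0.9900·240) / 0.714625 = 339.075 / 0.714625 ≈ 474.5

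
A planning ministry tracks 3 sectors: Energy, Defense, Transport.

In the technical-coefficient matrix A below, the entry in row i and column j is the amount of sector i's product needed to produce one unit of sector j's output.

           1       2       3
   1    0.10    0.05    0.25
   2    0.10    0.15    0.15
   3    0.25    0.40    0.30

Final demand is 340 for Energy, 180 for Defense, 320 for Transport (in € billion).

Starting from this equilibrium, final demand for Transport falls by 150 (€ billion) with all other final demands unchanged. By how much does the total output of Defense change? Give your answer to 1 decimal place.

I − A =
  [   0.90    -0.05    -0.25]
  [  -0.10     0.85    -0.15]
  [  -0.25    -0.40     0.70]
Cofactors of I−A, C_ij = (−1)^(i+j)·(minor ij) (rows/columns in the sector order above):
  C_11 = (0.85)(0.70) − (-0.15)(-0.40) = 0.5350
  C_12 = −[(-0.10)(0.70) − (-0.15)(-0.25)] = 0.1075
  C_13 = (-0.10)(-0.40) − (0.85)(-0.25) = 0.2525
  C_21 = −[(-0.05)(0.70) − (-0.25)(-0.40)] = 0.1350
  C_22 = (0.90)(0.70) − (-0.25)(-0.25) = 0.5675
  C_23 = −[(0.90)(-0.40) − (-0.05)(-0.25)] = 0.3725
  C_31 = (-0.05)(-0.15) − (-0.25)(0.85) = 0.2200
  C_32 = −[(0.90)(-0.15) − (-0.25)(-0.10)] = 0.1600
  C_33 = (0.90)(0.85) − (-0.05)(-0.10) = 0.7600
det(I−A) = Σ_j (I−A)_1j·C_1j = (0.90)(0.5350) + (-0.05)(0.1075) + (-0.25)(0.2525) = 0.4130
adj(I−A) = Cᵀ =
  [ 0.5350   0.1350   0.2200]
  [ 0.1075   0.5675   0.1600]
  [ 0.2525   0.3725   0.7600]
(I − A)⁻¹ = adj(I−A) / det(I−A) ≈
  [   1.2954     0.3269     0.5327]
  [   0.2603     1.3741     0.3874]
  [   0.6114     0.9019     1.8402]
Δx = (I − A)⁻¹ Δd with Δd having -150 in the Transport component and 0 elsewhere.
So Δx_2 = L_23 · (-150), where L_23 = adj(I−A)_23 / det(I−A) = 0.1600 / 0.4130.
Δx_2 = 0.1600 × (-150) / 0.4130 = -24.00 / 0.4130 ≈ -58.1.

Δx_2 = -58.1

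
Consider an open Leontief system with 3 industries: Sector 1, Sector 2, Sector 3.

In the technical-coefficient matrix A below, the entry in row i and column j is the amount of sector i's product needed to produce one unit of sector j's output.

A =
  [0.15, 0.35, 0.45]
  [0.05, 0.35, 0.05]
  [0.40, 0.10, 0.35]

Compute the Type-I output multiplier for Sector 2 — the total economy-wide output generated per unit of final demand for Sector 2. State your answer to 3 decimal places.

I − A =
  [   0.85    -0.35    -0.45]
  [  -0.05     0.65    -0.05]
  [  -0.40    -0.10     0.65]
Cofactors of I−A, C_ij = (−1)^(i+j)·(minor ij) (rows/columns in the sector order above):
  C_11 = (0.65)(0.65) − (-0.05)(-0.10) = 0.4175
  C_12 = −[(-0.05)(0.65) − (-0.05)(-0.40)] = 0.0525
  C_13 = (-0.05)(-0.10) − (0.65)(-0.40) = 0.2650
  C_21 = −[(-0.35)(0.65) − (-0.45)(-0.10)] = 0.2725
  C_22 = (0.85)(0.65) − (-0.45)(-0.40) = 0.3725
  C_23 = −[(0.85)(-0.10) − (-0.35)(-0.40)] = 0.2250
  C_31 = (-0.35)(-0.05) − (-0.45)(0.65) = 0.3100
  C_32 = −[(0.85)(-0.05) − (-0.45)(-0.05)] = 0.0650
  C_33 = (0.85)(0.65) − (-0.35)(-0.05) = 0.5350
det(I−A) = Σ_j (I−A)_1j·C_1j = (0.85)(0.4175) + (-0.35)(0.0525) + (-0.45)(0.2650) = 0.21725
adj(I−A) = Cᵀ =
  [ 0.4175   0.2725   0.3100]
  [ 0.0525   0.3725   0.0650]
  [ 0.2650   0.2250   0.5350]
(I − A)⁻¹ = adj(I−A) / det(I−A) ≈
  [   1.9217     1.2543     1.4269]
  [   0.2417     1.7146     0.2992]
  [   1.2198     1.0357     2.4626]
The output multiplier for sector j is the column-j sum of the Leontief inverse (I − A)⁻¹ = adj(I−A) / det(I−A).
Column 2 of adj(I−A): (0.2725, 0.3725, 0.2250); det(I−A) = 0.21725.
m_2 = (0.2725 + 0.3725 + 0.2250) / 0.21725 = 0.87 / 0.21725 ≈ 4.005.

m_2 = 4.005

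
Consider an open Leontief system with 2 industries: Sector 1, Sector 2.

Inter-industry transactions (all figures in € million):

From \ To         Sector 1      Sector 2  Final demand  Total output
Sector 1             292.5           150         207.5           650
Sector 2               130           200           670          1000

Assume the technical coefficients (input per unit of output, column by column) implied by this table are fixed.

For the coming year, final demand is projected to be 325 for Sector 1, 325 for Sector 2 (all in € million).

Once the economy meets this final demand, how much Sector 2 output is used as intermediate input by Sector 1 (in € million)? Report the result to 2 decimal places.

z_21 = 150.61

Technical coefficients a_ij = z_ij / X_j:
  a_11 = 292.5/650 = 0.45, a_21 = 130/650 = 0.20
  a_12 = 150/1000 = 0.15, a_22 = 200/1000 = 0.20
I − A =
  [   0.55    -0.15]
  [  -0.20     0.80]
det(I−A) = (0.55)(0.80) − (-0.15)(-0.20) = 0.4100
adj(I−A) = [[0.80, 0.15], [0.20, 0.55]]
(I − A)⁻¹ = adj(I−A) / det(I−A) ≈
  [   1.9512     0.3659]
  [   0.4878     1.3415]
First solve x = (I − A)⁻¹ d = adj(I−A)·d / det(I−A); in particular x_1 = (0.80·325 + 0.15·325) / 0.4100 = 308.75 / 0.4100 ≈ 753.0488.
Intermediate flow from 2 to 1: z_21 = a_21 · x_1 = 0.20 × 308.75 / 0.4100 = 61.75 / 0.4100 ≈ 150.61.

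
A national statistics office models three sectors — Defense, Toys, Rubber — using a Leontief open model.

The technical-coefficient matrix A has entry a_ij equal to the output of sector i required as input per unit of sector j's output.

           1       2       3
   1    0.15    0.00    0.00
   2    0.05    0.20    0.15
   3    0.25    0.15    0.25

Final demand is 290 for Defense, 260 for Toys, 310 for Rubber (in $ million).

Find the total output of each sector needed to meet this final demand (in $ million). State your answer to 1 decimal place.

I − A =
  [   0.85     0.00     0.00]
  [  -0.05     0.80    -0.15]
  [  -0.25    -0.15     0.75]
Cofactors of I−A, C_ij = (−1)^(i+j)·(minor ij) (rows/columns in the sector order above):
  C_11 = (0.80)(0.75) − (-0.15)(-0.15) = 0.5775
  C_12 = −[(-0.05)(0.75) − (-0.15)(-0.25)] = 0.0750
  C_13 = (-0.05)(-0.15) − (0.80)(-0.25) = 0.2075
  C_21 = −[(0.00)(0.75) − (0.00)(-0.15)] = 0.0000
  C_22 = (0.85)(0.75) − (0.00)(-0.25) = 0.6375
  C_23 = −[(0.85)(-0.15) − (0.00)(-0.25)] = 0.1275
  C_31 = (0.00)(-0.15) − (0.00)(0.80) = 0.0000
  C_32 = −[(0.85)(-0.15) − (0.00)(-0.05)] = 0.1275
  C_33 = (0.85)(0.80) − (0.00)(-0.05) = 0.6800
det(I−A) = Σ_j (I−A)_1j·C_1j = (0.85)(0.5775) + (0.00)(0.0750) + (0.00)(0.2075) = 0.490875
adj(I−A) = Cᵀ =
  [ 0.5775   0.0000   0.0000]
  [ 0.0750   0.6375   0.1275]
  [ 0.2075   0.1275   0.6800]
(I − A)⁻¹ = adj(I−A) / det(I−A) ≈
  [   1.1765     0.0000     0.0000]
  [   0.1528     1.2987     0.2597]
  [   0.4227     0.2597     1.3853]
x = (I − A)⁻¹ d = adj(I−A)·d / det(I−A), with det(I−A) = 0.490875:
  x_1 = (0.5775·290 + 0.0000·260 + 0.0000·310) / 0.490875 = 167.475 / 0.490875 ≈ 341.2
  x_2 = (0.0750·290 + 0.6375·260 + 0.1275·310) / 0.490875 = 227.025 / 0.490875 ≈ 462.5
  x_3 = (0.2075·290 + 0.1275·260 + 0.6800·310) / 0.490875 = 304.125 / 0.490875 ≈ 619.6

x_1 = 341.2, x_2 = 462.5, x_3 = 619.6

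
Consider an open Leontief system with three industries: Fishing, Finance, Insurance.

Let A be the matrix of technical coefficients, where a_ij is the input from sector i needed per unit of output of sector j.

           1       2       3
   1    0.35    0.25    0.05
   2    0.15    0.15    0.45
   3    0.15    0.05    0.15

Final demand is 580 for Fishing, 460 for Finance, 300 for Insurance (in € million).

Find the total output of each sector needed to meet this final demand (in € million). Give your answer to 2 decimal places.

I − A =
  [   0.65    -0.25    -0.05]
  [  -0.15     0.85    -0.45]
  [  -0.15    -0.05     0.85]
Cofactors of I−A, C_ij = (−1)^(i+j)·(minor ij) (rows/columns in the sector order above):
  C_11 = (0.85)(0.85) − (-0.45)(-0.05) = 0.7000
  C_12 = −[(-0.15)(0.85) − (-0.45)(-0.15)] = 0.1950
  C_13 = (-0.15)(-0.05) − (0.85)(-0.15) = 0.1350
  C_21 = −[(-0.25)(0.85) − (-0.05)(-0.05)] = 0.2150
  C_22 = (0.65)(0.85) − (-0.05)(-0.15) = 0.5450
  C_23 = −[(0.65)(-0.05) − (-0.25)(-0.15)] = 0.0700
  C_31 = (-0.25)(-0.45) − (-0.05)(0.85) = 0.1550
  C_32 = −[(0.65)(-0.45) − (-0.05)(-0.15)] = 0.3000
  C_33 = (0.65)(0.85) − (-0.25)(-0.15) = 0.5150
det(I−A) = Σ_j (I−A)_1j·C_1j = (0.65)(0.7000) + (-0.25)(0.1950) + (-0.05)(0.1350) = 0.3995
adj(I−A) = Cᵀ =
  [ 0.7000   0.2150   0.1550]
  [ 0.1950   0.5450   0.3000]
  [ 0.1350   0.0700   0.5150]
(I − A)⁻¹ = adj(I−A) / det(I−A) ≈
  [   1.7522     0.5382     0.3880]
  [   0.4881     1.3642     0.7509]
  [   0.3379     0.1752     1.2891]
x = (I − A)⁻¹ d = adj(I−A)·d / det(I−A), with det(I−A) = 0.3995:
  x_1 = (0.7000·580 + 0.2150·460 + 0.1550·300) / 0.3995 = 551.40 / 0.3995 ≈ 1380.23
  x_2 = (0.1950·580 + 0.5450·460 + 0.3000·300) / 0.3995 = 453.80 / 0.3995 ≈ 1135.92
  x_3 = (0.1350·580 + 0.0700·460 + 0.5150·300) / 0.3995 = 265.00 / 0.3995 ≈ 663.33

x_1 = 1380.23, x_2 = 1135.92, x_3 = 663.33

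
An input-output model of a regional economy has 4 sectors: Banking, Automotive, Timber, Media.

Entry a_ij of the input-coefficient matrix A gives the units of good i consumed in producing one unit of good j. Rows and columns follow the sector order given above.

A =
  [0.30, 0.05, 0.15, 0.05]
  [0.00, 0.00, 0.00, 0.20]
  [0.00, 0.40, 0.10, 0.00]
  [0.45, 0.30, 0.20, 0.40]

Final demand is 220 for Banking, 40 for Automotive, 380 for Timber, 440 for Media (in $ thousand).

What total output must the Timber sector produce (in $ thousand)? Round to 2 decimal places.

I − A =
  [   0.70    -0.05    -0.15    -0.05]
  [   0.00     1.00     0.00    -0.20]
  [   0.00    -0.40     0.90     0.00]
  [  -0.45    -0.30    -0.20     0.60]
Compute the cofactors C_ij = (−1)^(i+j)·(3×3 minor ij) of I−A; the adjugate is their transpose:
adj(I−A) = Cᵀ =
  [ 0.47000   0.08050   0.09300   0.06600]
  [ 0.08100   0.35775   0.04150   0.12600]
  [ 0.03600   0.15900   0.35100   0.05600]
  [ 0.40500   0.29225   0.20750   0.63000]
det(I−A) = Σ_j (I−A)_1j·C_1j = (0.70)(0.47000) + (-0.05)(0.08100) + (-0.15)(0.03600) + (-0.05)(0.40500) = 0.2993
(I − A)⁻¹ = adj(I−A) / det(I−A) ≈
  [   1.5703     0.2690     0.3107     0.2205]
  [   0.2706     1.1953     0.1387     0.4210]
  [   0.1203     0.5312     1.1727     0.1871]
  [   1.3532     0.9764     0.6933     2.1049]
x = (I − A)⁻¹ d = adj(I−A)·d / det(I−A), with det(I−A) = 0.2993:
  x_B = (0.47000·220 + 0.08050·40 + 0.09300·380 + 0.06600·440) / 0.2993 = 171.00 / 0.2993 ≈ 571.33
  x_A = (0.08100·220 + 0.35775·40 + 0.04150·380 + 0.12600·440) / 0.2993 = 103.34 / 0.2993 ≈ 345.27
  x_T = (0.03600·220 + 0.15900·40 + 0.35100·380 + 0.05600·440) / 0.2993 = 172.30 / 0.2993 ≈ 575.68
  x_M = (0.40500·220 + 0.29225·40 + 0.20750·380 + 0.63000·440) / 0.2993 = 456.84 / 0.2993 ≈ 1526.36

x_T = 575.68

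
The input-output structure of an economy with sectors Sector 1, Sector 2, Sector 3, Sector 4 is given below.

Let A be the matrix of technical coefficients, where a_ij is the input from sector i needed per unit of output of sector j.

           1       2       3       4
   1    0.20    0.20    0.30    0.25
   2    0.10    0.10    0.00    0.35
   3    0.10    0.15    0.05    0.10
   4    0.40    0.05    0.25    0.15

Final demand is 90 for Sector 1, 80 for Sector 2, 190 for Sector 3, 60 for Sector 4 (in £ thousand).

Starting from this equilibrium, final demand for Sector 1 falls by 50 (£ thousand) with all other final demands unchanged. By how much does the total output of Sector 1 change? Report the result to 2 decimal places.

I − A =
  [   0.80    -0.20    -0.30    -0.25]
  [  -0.10     0.90     0.00    -0.35]
  [  -0.10    -0.15     0.95    -0.10]
  [  -0.40    -0.05    -0.25     0.85]
Compute the cofactors C_ij = (−1)^(i+j)·(3×3 minor ij) of I−A; the adjugate is their transpose:
adj(I−A) = Cᵀ =
  [ 0.67450   0.21750   0.29800   0.32300]
  [ 0.22000   0.48725   0.14375   0.28225]
  [ 0.14500   0.11725   0.46175   0.14525]
  [ 0.37300   0.16550   0.28450   0.63350]
det(I−A) = Σ_j (I−A)_1j·C_1j = (0.80)(0.67450) + (-0.20)(0.22000) + (-0.30)(0.14500) + (-0.25)(0.37300) = 0.35885
(I − A)⁻¹ = adj(I−A) / det(I−A) ≈
  [   1.8796     0.6061     0.8304     0.9001]
  [   0.6131     1.3578     0.4006     0.7865]
  [   0.4041     0.3267     1.2867     0.4048]
  [   1.0394     0.4612     0.7928     1.7654]
Δx = (I − A)⁻¹ Δd with Δd having -50 in the Sector 1 component and 0 elsewhere.
So Δx_1 = L_11 · (-50), where L_11 = adj(I−A)_11 / det(I−A) = 0.67450 / 0.35885.
Δx_1 = 0.67450 × (-50) / 0.35885 = -33.725 / 0.35885 ≈ -93.98.

Δx_1 = -93.98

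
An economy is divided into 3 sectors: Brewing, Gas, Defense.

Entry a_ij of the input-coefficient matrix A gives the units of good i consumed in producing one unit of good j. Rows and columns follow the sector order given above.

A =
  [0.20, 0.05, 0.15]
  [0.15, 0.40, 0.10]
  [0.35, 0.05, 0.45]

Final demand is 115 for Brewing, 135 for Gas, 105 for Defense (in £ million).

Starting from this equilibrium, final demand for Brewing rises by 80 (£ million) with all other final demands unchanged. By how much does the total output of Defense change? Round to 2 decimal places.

Δx_3 = 78.56

I − A =
  [   0.80    -0.05    -0.15]
  [  -0.15     0.60    -0.10]
  [  -0.35    -0.05     0.55]
Cofactors of I−A, C_ij = (−1)^(i+j)·(minor ij) (rows/columns in the sector order above):
  C_11 = (0.60)(0.55) − (-0.10)(-0.05) = 0.3250
  C_12 = −[(-0.15)(0.55) − (-0.10)(-0.35)] = 0.1175
  C_13 = (-0.15)(-0.05) − (0.60)(-0.35) = 0.2175
  C_21 = −[(-0.05)(0.55) − (-0.15)(-0.05)] = 0.0350
  C_22 = (0.80)(0.55) − (-0.15)(-0.35) = 0.3875
  C_23 = −[(0.80)(-0.05) − (-0.05)(-0.35)] = 0.0575
  C_31 = (-0.05)(-0.10) − (-0.15)(0.60) = 0.0950
  C_32 = −[(0.80)(-0.10) − (-0.15)(-0.15)] = 0.1025
  C_33 = (0.80)(0.60) − (-0.05)(-0.15) = 0.4725
det(I−A) = Σ_j (I−A)_1j·C_1j = (0.80)(0.3250) + (-0.05)(0.1175) + (-0.15)(0.2175) = 0.2215
adj(I−A) = Cᵀ =
  [ 0.3250   0.0350   0.0950]
  [ 0.1175   0.3875   0.1025]
  [ 0.2175   0.0575   0.4725]
(I − A)⁻¹ = adj(I−A) / det(I−A) ≈
  [   1.4673     0.1580     0.4289]
  [   0.5305     1.7494     0.4628]
  [   0.9819     0.2596     2.1332]
Δx = (I − A)⁻¹ Δd with Δd having +80 in the Brewing component and 0 elsewhere.
So Δx_3 = L_31 · (+80), where L_31 = adj(I−A)_31 / det(I−A) = 0.2175 / 0.2215.
Δx_3 = 0.2175 × (+80) / 0.2215 = 17.40 / 0.2215 ≈ 78.56.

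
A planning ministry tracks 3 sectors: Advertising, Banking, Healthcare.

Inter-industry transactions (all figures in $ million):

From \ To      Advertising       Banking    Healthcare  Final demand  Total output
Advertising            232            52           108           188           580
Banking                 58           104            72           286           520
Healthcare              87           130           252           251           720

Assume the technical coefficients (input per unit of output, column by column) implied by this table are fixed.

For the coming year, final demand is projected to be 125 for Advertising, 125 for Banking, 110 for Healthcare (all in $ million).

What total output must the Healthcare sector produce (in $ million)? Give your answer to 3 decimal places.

x_H = 338.447

Technical coefficients a_ij = z_ij / X_j:
  a_AA = 232/580 = 0.40, a_BA = 58/580 = 0.10, a_HA = 87/580 = 0.15
  a_AB = 52/520 = 0.10, a_BB = 104/520 = 0.20, a_HB = 130/520 = 0.25
  a_AH = 108/720 = 0.15, a_BH = 72/720 = 0.10, a_HH = 252/720 = 0.35
I − A =
  [   0.60    -0.10    -0.15]
  [  -0.10     0.80    -0.10]
  [  -0.15    -0.25     0.65]
Cofactors of I−A, C_ij = (−1)^(i+j)·(minor ij) (rows/columns in the sector order above):
  C_11 = (0.80)(0.65) − (-0.10)(-0.25) = 0.4950
  C_12 = −[(-0.10)(0.65) − (-0.10)(-0.15)] = 0.0800
  C_13 = (-0.10)(-0.25) − (0.80)(-0.15) = 0.1450
  C_21 = −[(-0.10)(0.65) − (-0.15)(-0.25)] = 0.1025
  C_22 = (0.60)(0.65) − (-0.15)(-0.15) = 0.3675
  C_23 = −[(0.60)(-0.25) − (-0.10)(-0.15)] = 0.1650
  C_31 = (-0.10)(-0.10) − (-0.15)(0.80) = 0.1300
  C_32 = −[(0.60)(-0.10) − (-0.15)(-0.10)] = 0.0750
  C_33 = (0.60)(0.80) − (-0.10)(-0.10) = 0.4700
det(I−A) = Σ_j (I−A)_1j·C_1j = (0.60)(0.4950) + (-0.10)(0.0800) + (-0.15)(0.1450) = 0.26725
adj(I−A) = Cᵀ =
  [ 0.4950   0.1025   0.1300]
  [ 0.0800   0.3675   0.0750]
  [ 0.1450   0.1650   0.4700]
(I − A)⁻¹ = adj(I−A) / det(I−A) ≈
  [   1.8522     0.3835     0.4864]
  [   0.2993     1.3751     0.2806]
  [   0.5426     0.6174     1.7587]
x = (I − A)⁻¹ d = adj(I−A)·d / det(I−A), with det(I−A) = 0.26725:
  x_A = (0.4950·125 + 0.1025·125 + 0.1300·110) / 0.26725 = 88.9875 / 0.26725 ≈ 332.975
  x_B = (0.0800·125 + 0.3675·125 + 0.0750·110) / 0.26725 = 64.1875 / 0.26725 ≈ 240.178
  x_H = (0.1450·125 + 0.1650·125 + 0.4700·110) / 0.26725 = 90.45 / 0.26725 ≈ 338.447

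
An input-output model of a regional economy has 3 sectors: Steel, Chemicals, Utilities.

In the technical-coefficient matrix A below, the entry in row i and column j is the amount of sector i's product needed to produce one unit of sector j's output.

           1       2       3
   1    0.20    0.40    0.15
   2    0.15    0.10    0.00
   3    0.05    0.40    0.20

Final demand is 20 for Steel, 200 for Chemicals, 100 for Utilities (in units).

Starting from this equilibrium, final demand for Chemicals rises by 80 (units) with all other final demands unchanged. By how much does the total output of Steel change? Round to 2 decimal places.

I − A =
  [   0.80    -0.40    -0.15]
  [  -0.15     0.90     0.00]
  [  -0.05    -0.40     0.80]
Cofactors of I−A, C_ij = (−1)^(i+j)·(minor ij) (rows/columns in the sector order above):
  C_11 = (0.90)(0.80) − (0.00)(-0.40) = 0.7200
  C_12 = −[(-0.15)(0.80) − (0.00)(-0.05)] = 0.1200
  C_13 = (-0.15)(-0.40) − (0.90)(-0.05) = 0.1050
  C_21 = −[(-0.40)(0.80) − (-0.15)(-0.40)] = 0.3800
  C_22 = (0.80)(0.80) − (-0.15)(-0.05) = 0.6325
  C_23 = −[(0.80)(-0.40) − (-0.40)(-0.05)] = 0.3400
  C_31 = (-0.40)(0.00) − (-0.15)(0.90) = 0.1350
  C_32 = −[(0.80)(0.00) − (-0.15)(-0.15)] = 0.0225
  C_33 = (0.80)(0.90) − (-0.40)(-0.15) = 0.6600
det(I−A) = Σ_j (I−A)_1j·C_1j = (0.80)(0.7200) + (-0.40)(0.1200) + (-0.15)(0.1050) = 0.51225
adj(I−A) = Cᵀ =
  [ 0.7200   0.3800   0.1350]
  [ 0.1200   0.6325   0.0225]
  [ 0.1050   0.3400   0.6600]
(I − A)⁻¹ = adj(I−A) / det(I−A) ≈
  [   1.4056     0.7418     0.2635]
  [   0.2343     1.2347     0.0439]
  [   0.2050     0.6637     1.2884]
Δx = (I − A)⁻¹ Δd with Δd having +80 in the Chemicals component and 0 elsewhere.
So Δx_1 = L_12 · (+80), where L_12 = adj(I−A)_12 / det(I−A) = 0.3800 / 0.51225.
Δx_1 = 0.3800 × (+80) / 0.51225 = 30.40 / 0.51225 ≈ 59.35.

Δx_1 = 59.35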